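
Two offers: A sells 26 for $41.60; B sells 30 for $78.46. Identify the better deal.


Deal A: $41.60/26 = $1.6000/unit
Deal B: $78.46/30 = $2.6153/unit
A is cheaper per unit
= Deal A

Deal A


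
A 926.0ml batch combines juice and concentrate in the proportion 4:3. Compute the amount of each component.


Total parts = 4 + 3 = 7
juice: 926.0 × 4/7 = 529.1ml
concentrate: 926.0 × 3/7 = 396.9ml
= 529.1ml and 396.9ml

529.1ml and 396.9ml


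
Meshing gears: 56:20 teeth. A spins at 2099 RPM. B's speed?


Gear ratio = 56:20 = 14:5
RPM_B = RPM_A × (teeth_A / teeth_B)
= 2099 × (56/20)
= 5877.2 RPM

5877.2 RPM


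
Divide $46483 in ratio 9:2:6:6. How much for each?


Total parts = 9 + 2 + 6 + 6 = 23
Part 1: 46483 × 9/23 = 18189.00
Part 2: 46483 × 2/23 = 4042.00
Part 3: 46483 × 6/23 = 12126.00
Part 4: 46483 × 6/23 = 12126.00
= Part 1: $18189.00, Part 2: $4042.00, Part 3: $12126.00, Part 4: $12126.00

Part 1: $18189.00, Part 2: $4042.00, Part 3: $12126.00, Part 4: $12126.00


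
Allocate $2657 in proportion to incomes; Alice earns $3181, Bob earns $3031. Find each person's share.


Total income = 3181 + 3031 = $6212
Alice: $2657 × 3181/6212 = $1360.58
Bob: $2657 × 3031/6212 = $1296.42
= Alice: $1360.58, Bob: $1296.42

Alice: $1360.58, Bob: $1296.42


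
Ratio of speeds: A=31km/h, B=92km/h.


Ratio = 31:92
GCD = 1
Simplified = 31:92
Time ratio (same distance) = 92:31
Speed ratio = 31:92

31:92


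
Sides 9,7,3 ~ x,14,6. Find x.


Scale factor = 14/7 = 2
Missing side = 9 × 2
= 18.0

18.0


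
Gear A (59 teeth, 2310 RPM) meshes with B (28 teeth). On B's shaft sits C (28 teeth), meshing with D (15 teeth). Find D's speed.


Stage 1: RPM_B = RPM_A × t_A/t_B = 2310 × 59/28 = 136290/28 = 4867.50
B and C share a shaft → RPM_C = RPM_B
Stage 2: RPM_D = RPM_C × t_C/t_D = RPM_A × (t_A×t_C)/(t_B×t_D)
Overall ratio = (59×28)/(28×15) = 1652/420
RPM_D = 2310 × 1652/420 = 3816120/420
= 9086.00 RPM

9086.00 RPM


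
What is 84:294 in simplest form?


GCD(84, 294) = 42
84/42 : 294/42
= 2:7

2:7


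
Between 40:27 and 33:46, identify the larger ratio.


40/27 = 1.4815
33/46 = 0.7174
1.4815 > 0.7174, so 40:27 is greater
= 40:27

40:27


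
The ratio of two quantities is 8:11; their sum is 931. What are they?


Let A = 8k, B = 11k.
8k + 11k = 931
19k = 931 → k = 931/19 = 49
A = 8×49 = 392, B = 11×49 = 539
= A = 392, B = 539

A = 392, B = 539


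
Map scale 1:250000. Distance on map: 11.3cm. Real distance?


Real distance = map distance × scale
= 11.3cm × 250000
= 2825000 cm = 28250.0 m
= 28.250 km

28.250 km


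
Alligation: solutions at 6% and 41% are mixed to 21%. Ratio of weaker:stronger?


Let x parts of 6% mix with y parts of 41%.
6x + 41y = 21(x + y)
6x + 41y = 21x + 21y
x(6 - 21) = y(21 - 41)
x/y = (41 - 21)/(21 - 6) = 20/15
Simplify: 4:3
= 4:3

4:3


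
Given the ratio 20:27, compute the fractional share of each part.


Total parts = 20 + 27 = 47
First part: 20/47 = 20/47
Second part: 27/47 = 27/47
= 20/47 and 27/47

20/47 and 27/47


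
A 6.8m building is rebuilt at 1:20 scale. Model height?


Model size = real / scale
= 6.8 / 20
= 0.3400 m

0.3400 m


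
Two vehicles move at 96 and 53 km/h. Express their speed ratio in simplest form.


Ratio = 96:53
GCD = 1
Simplified = 96:53
Time ratio (same distance) = 53:96
Speed ratio = 96:53

96:53


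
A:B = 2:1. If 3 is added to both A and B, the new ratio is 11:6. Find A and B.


Let A = 2k, B = 1k.
(2k + 3) / (1k + 3) = 11/6
Cross-multiply: 6(2k + 3) = 11(1k + 3)
12k + 18 = 11k + 33
12k - 11k = 33 - 18
1k = 15
k = 15/1 = 15
A = 2×15 = 30, B = 1×15 = 15
= A = 30, B = 15

A = 30, B = 15


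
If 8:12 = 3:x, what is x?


Cross multiply: 8 × x = 12 × 3
8x = 36
x = 36 / 8
= 4.50

4.50


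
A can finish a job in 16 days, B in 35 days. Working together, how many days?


Rate of A = 1/16 per day
Rate of B = 1/35 per day
Combined rate = 1/16 + 1/35 = 51/560 ≈ 0.0911 per day
Days = 1 / combined rate = 560/51
≈ 10.98 days

10.98 days


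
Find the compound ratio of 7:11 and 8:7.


Compound ratio = (7×8) : (11×7)
= 56:77
GCD = 7
= 8:11

8:11


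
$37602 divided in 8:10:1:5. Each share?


Total parts = 8 + 10 + 1 + 5 = 24
Part 1: 37602 × 8/24 = 12534.00
Part 2: 37602 × 10/24 = 15667.50
Part 3: 37602 × 1/24 = 1566.75
Part 4: 37602 × 5/24 = 7833.75
= Part 1: $12534.00, Part 2: $15667.50, Part 3: $1566.75, Part 4: $7833.75

Part 1: $12534.00, Part 2: $15667.50, Part 3: $1566.75, Part 4: $7833.75


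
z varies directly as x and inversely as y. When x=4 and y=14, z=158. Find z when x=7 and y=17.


z = k·x/y
Solve for k using the known point: k = z·y/x = 158×14/4 = 2212/4 = 553.0000
Now evaluate at x=7, y=17:
z = k × 7 / 17 = (2212 × 7) / (4 × 17) = 15484/68
≈ 227.7059

227.7059


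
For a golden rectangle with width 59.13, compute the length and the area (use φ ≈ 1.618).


φ = (1 + √5) / 2 ≈ 1.618
Length = width × φ = 59.13 × 1.618 = 95.67234
≈ 95.67
Area = width × length = 59.13 × 95.67234 = 5657.1054642 ≈ 5657.11
= Length: 95.67, Area: 5657.11

Length: 95.67, Area: 5657.11


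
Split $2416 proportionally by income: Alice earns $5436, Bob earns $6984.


Total income = 5436 + 6984 = $12420
Alice: $2416 × 5436/12420 = $1057.44
Bob: $2416 × 6984/12420 = $1358.56
= Alice: $1057.44, Bob: $1358.56

Alice: $1057.44, Bob: $1358.56


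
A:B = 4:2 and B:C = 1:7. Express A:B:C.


Match B: multiply A:B by 1 → 4:2
Multiply B:C by 2 → 2:14
Combined: 4:2:14
GCD = 2
= 2:1:7

2:1:7


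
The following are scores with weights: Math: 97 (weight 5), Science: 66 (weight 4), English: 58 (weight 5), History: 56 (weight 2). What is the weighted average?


Numerator = 97×5 + 66×4 + 58×5 + 56×2
= 485 + 264 + 290 + 112
= 1151
Total weight = 16
Weighted avg = 1151/16
= 71.94

71.94


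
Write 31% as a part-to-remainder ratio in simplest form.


31% means 31 parts out of 100; remainder = 69
Part : remainder = 31:69
GCD = 1
= 31:69

31:69


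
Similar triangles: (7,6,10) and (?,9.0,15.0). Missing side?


Scale factor = 9.0/6 = 1.5
Missing side = 7 × 1.5
= 10.5

10.5


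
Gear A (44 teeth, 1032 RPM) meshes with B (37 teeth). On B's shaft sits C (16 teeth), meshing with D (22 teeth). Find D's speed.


Stage 1: RPM_B = RPM_A × t_A/t_B = 1032 × 44/37 = 45408/37 ≈ 1227.24
B and C share a shaft → RPM_C = RPM_B
Stage 2: RPM_D = RPM_C × t_C/t_D = RPM_A × (t_A×t_C)/(t_B×t_D)
Overall ratio = (44×16)/(37×22) = 704/814
RPM_D = 1032 × 704/814 = 726528/814
≈ 892.54 RPM

892.54 RPM


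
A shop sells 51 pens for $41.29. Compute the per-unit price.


Unit rate = total / quantity
= 41.29 / 51
= $0.81 per unit

$0.81 per unit


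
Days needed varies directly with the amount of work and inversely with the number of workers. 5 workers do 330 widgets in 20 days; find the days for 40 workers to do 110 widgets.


Days ∝ work / workers, so d₂ = d₁ × (m₁/m₂) × (w₂/w₁)
Workers factor (inverse): 5/40 = 0.1250
Work factor (direct): 110/330 ≈ 0.3333
d₂ = 20 × 5/40 × 110/330 = (20 × 5 × 110) / (40 × 330) = 11000/13200
≈ 0.83 days

0.83 days


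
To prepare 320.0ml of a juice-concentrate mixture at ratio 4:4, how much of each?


Total parts = 4 + 4 = 8
juice: 320.0 × 4/8 = 160.0ml
concentrate: 320.0 × 4/8 = 160.0ml
= 160.0ml and 160.0ml

160.0ml and 160.0ml


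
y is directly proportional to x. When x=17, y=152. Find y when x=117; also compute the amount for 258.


Direct proportion: y/x = constant
k = 152/17 ≈ 8.9412
y at x=117: k × 117 = 152 × 117 / 17 = 17784/17 ≈ 1046.12
y at x=258: k × 258 = 152 × 258 / 17 = 39216/17 ≈ 2306.82
= 1046.12 and 2306.82

1046.12 and 2306.82


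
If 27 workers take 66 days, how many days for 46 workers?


Inverse proportion: x × y = constant
k = 27 × 66 = 1782
y₂ = k / 46 = 1782 / 46
= 38.74

38.74


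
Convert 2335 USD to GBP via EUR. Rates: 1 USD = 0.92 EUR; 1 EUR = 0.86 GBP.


Step 1: 2335 USD × 0.92 = 2148.20 EUR
Step 2: 2148.20 EUR × 0.86 = 1847.45 GBP
Implied rate USD→GBP = 0.92 × 0.86 = 0.7912
= 1847.45 GBP

1847.45 GBP


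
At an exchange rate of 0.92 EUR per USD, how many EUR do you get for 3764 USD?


Amount × rate = 3764 × 0.92
= 3462.88 EUR

3462.88 EUR


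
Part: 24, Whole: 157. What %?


Percentage = (part / whole) × 100
= (24 / 157) × 100
≈ 15.29%

15.29%


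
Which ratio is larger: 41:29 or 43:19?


41/29 = 1.4138
43/19 = 2.2632
1.4138 < 2.2632, so 41:29 is less
= 43:19

43:19


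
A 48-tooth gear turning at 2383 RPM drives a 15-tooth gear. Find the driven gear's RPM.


Gear ratio = 48:15 = 16:5
RPM_B = RPM_A × (teeth_A / teeth_B)
= 2383 × (48/15)
= 7625.6 RPM

7625.6 RPM


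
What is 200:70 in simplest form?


GCD(200, 70) = 10
200/10 : 70/10
= 20:7

20:7


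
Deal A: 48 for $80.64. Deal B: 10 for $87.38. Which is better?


Deal A: $80.64/48 = $1.6800/unit
Deal B: $87.38/10 = $8.7380/unit
A is cheaper per unit
= Deal A

Deal A


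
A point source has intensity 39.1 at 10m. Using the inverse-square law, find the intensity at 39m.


I₁d₁² = I₂d₂²
I₂ = I₁ × (d₁/d₂)²
= 39.1 × (10/39)²
= 39.1 × 100/1521
= 3910/1521
≈ 2.5707

2.5707


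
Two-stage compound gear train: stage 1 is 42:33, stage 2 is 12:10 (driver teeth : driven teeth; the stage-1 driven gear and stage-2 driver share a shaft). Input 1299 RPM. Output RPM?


Stage 1: RPM_B = RPM_A × t_A/t_B = 1299 × 42/33 = 54558/33 ≈ 1653.27
B and C share a shaft → RPM_C = RPM_B
Stage 2: RPM_D = RPM_C × t_C/t_D = RPM_A × (t_A×t_C)/(t_B×t_D)
Overall ratio = (42×12)/(33×10) = 504/330
RPM_D = 1299 × 504/330 = 654696/330
≈ 1983.93 RPM

1983.93 RPM


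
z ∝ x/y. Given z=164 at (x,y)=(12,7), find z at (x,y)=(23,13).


z = k·x/y
Solve for k using the known point: k = z·y/x = 164×7/12 = 1148/12 ≈ 95.6667
Now evaluate at x=23, y=13:
z = k × 23 / 13 = (1148 × 23) / (12 × 13) = 26404/156
≈ 169.2564

169.2564


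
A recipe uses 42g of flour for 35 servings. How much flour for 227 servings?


Direct proportion: y/x = constant
k = 42/35 = 1.2000
y₂ = k × 227 = 42 × 227 / 35 = 9534/35
= 272.40

272.40


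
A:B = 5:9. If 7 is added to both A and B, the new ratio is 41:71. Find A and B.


Let A = 5k, B = 9k.
(5k + 7) / (9k + 7) = 41/71
Cross-multiply: 71(5k + 7) = 41(9k + 7)
355k + 497 = 369k + 287
355k - 369k = 287 - 497
-14k = -210
k = -210/-14 = 15
A = 5×15 = 75, B = 9×15 = 135
= A = 75, B = 135

A = 75, B = 135


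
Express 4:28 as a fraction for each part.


Total parts = 4 + 28 = 32
First part: 4/32 = 1/8
Second part: 28/32 = 7/8
= 1/8 and 7/8

1/8 and 7/8


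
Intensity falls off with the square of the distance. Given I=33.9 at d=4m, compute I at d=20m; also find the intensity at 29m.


I₁d₁² = I₂d₂²
I at 20m = 33.9 × (4/20)² = 33.9 × 16/400 = 542.4/400 = 1.3560
I at 29m = 33.9 × (4/29)² = 33.9 × 16/841 = 542.4/841 ≈ 0.6449
= 1.3560 and 0.6449

1.3560 and 0.6449


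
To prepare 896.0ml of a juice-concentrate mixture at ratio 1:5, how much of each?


Total parts = 1 + 5 = 6
juice: 896.0 × 1/6 = 149.3ml
concentrate: 896.0 × 5/6 = 746.7ml
= 149.3ml and 746.7ml

149.3ml and 746.7ml


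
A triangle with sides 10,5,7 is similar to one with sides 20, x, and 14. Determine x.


Scale factor = 20/10 = 2
Missing side = 5 × 2
= 10.0

10.0


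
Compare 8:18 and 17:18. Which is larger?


8/18 = 0.4444
17/18 = 0.9444
0.4444 < 0.9444, so 8:18 is less
= 17:18

17:18


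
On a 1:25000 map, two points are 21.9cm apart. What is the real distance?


Real distance = map distance × scale
= 21.9cm × 25000
= 547500 cm = 5475.0 m
= 5.475 km

5.475 km


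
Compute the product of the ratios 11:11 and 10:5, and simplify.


Compound ratio = (11×10) : (11×5)
= 110:55
GCD = 55
= 2:1

2:1


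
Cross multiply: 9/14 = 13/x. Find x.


Cross multiply: 9 × x = 14 × 13
9x = 182
x = 182 / 9
= 20.22

20.22


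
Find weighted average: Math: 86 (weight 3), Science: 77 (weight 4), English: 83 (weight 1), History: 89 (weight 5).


Numerator = 86×3 + 77×4 + 83×1 + 89×5
= 258 + 308 + 83 + 445
= 1094
Total weight = 13
Weighted avg = 1094/13
= 84.15

84.15


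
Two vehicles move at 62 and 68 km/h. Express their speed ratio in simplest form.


Ratio = 62:68
GCD = 2
Simplified = 31:34
Time ratio (same distance) = 34:31
Speed ratio = 31:34

31:34


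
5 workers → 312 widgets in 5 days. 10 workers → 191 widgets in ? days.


Days ∝ work / workers, so d₂ = d₁ × (m₁/m₂) × (w₂/w₁)
Workers factor (inverse): 5/10 = 0.5000
Work factor (direct): 191/312 ≈ 0.6122
d₂ = 5 × 5/10 × 191/312 = (5 × 5 × 191) / (10 × 312) = 4775/3120
≈ 1.53 days

1.53 days


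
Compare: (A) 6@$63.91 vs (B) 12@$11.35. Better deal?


Deal A: $63.91/6 = $10.6517/unit
Deal B: $11.35/12 = $0.9458/unit
B is cheaper per unit
= Deal B

Deal B


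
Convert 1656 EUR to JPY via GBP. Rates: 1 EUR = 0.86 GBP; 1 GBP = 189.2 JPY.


Step 1: 1656 EUR × 0.86 = 1424.16 GBP
Step 2: 1424.16 GBP × 189.2 = 269451.07 JPY
Implied rate EUR→JPY = 0.86 × 189.2 = 162.7120
= 269451.07 JPY

269451.07 JPY


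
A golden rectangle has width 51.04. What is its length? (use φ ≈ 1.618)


φ = (1 + √5) / 2 ≈ 1.618
Length = width × φ = 51.04 × 1.618 = 82.58272
≈ 82.58

82.58


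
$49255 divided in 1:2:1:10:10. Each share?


Total parts = 1 + 2 + 1 + 10 + 10 = 24
Part 1: 49255 × 1/24 = 2052.29
Part 2: 49255 × 2/24 = 4104.58
Part 3: 49255 × 1/24 = 2052.29
Part 4: 49255 × 10/24 = 20522.92
Part 5: 49255 × 10/24 = 20522.92
= Part 1: $2052.29, Part 2: $4104.58, Part 3: $2052.29, Part 4: $20522.92, Part 5: $20522.92

Part 1: $2052.29, Part 2: $4104.58, Part 3: $2052.29, Part 4: $20522.92, Part 5: $20522.92


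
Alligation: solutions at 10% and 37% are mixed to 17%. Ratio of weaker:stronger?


Let x parts of 10% mix with y parts of 37%.
10x + 37y = 17(x + y)
10x + 37y = 17x + 17y
x(10 - 17) = y(17 - 37)
x/y = (37 - 17)/(17 - 10) = 20/7
Simplify: 20:7
= 20:7

20:7


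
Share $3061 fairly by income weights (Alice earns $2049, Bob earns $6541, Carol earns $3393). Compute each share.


Total income = 2049 + 6541 + 3393 = $11983
Alice: $3061 × 2049/11983 = $523.41
Bob: $3061 × 6541/11983 = $1670.87
Carol: $3061 × 3393/11983 = $866.73
= Alice: $523.41, Bob: $1670.87, Carol: $866.73

Alice: $523.41, Bob: $1670.87, Carol: $866.73


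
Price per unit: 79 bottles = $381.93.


Unit rate = total / quantity
= 381.93 / 79
= $4.83 per unit

$4.83 per unit


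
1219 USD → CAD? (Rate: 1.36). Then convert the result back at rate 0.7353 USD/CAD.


Amount × rate = 1219 × 1.36 = 1657.84 CAD
Round-trip: 1657.84 × 0.7353 = 1219.01 USD
= 1657.84 CAD, then 1219.01 USD

1657.84 CAD, then 1219.01 USD


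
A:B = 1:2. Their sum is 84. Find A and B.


Let A = 1k, B = 2k.
1k + 2k = 84
3k = 84 → k = 84/3 = 28
A = 1×28 = 28, B = 2×28 = 56
= A = 28, B = 56

A = 28, B = 56


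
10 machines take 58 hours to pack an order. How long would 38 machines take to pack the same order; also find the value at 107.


Inverse proportion: x × y = constant
k = 10 × 58 = 580
At x=38: k/38 = 15.26
At x=107: k/107 = 5.42
= 15.26 and 5.42

15.26 and 5.42


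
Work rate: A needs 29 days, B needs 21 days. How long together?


Rate of A = 1/29 per day
Rate of B = 1/21 per day
Combined rate = 1/29 + 1/21 = 50/609 ≈ 0.0821 per day
Days = 1 / combined rate = 609/50
= 12.18 days

12.18 days


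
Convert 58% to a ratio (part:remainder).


58% means 58 parts out of 100; remainder = 42
Part : remainder = 58:42
GCD = 2
= 29:21

29:21


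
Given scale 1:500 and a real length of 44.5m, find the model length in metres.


Model size = real / scale
= 44.5 / 500
= 0.0890 m

0.0890 m


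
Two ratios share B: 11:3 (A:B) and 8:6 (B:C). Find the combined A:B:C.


Match B: multiply A:B by 8 → 88:24
Multiply B:C by 3 → 24:18
Combined: 88:24:18
GCD = 2
= 44:12:9

44:12:9


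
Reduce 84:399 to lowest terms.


GCD(84, 399) = 21
84/21 : 399/21
= 4:19

4:19


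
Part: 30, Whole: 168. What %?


Percentage = (part / whole) × 100
= (30 / 168) × 100
≈ 17.86%

17.86%


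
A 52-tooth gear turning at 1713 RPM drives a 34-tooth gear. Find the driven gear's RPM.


Gear ratio = 52:34 = 26:17
RPM_B = RPM_A × (teeth_A / teeth_B)
= 1713 × (52/34)
= 2619.9 RPM

2619.9 RPM


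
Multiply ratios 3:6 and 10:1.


Compound ratio = (3×10) : (6×1)
= 30:6
GCD = 6
= 5:1

5:1


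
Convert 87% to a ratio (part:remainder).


87% means 87 parts out of 100; remainder = 13
Part : remainder = 87:13
GCD = 1
= 87:13

87:13


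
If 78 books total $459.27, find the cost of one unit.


Unit rate = total / quantity
= 459.27 / 78
= $5.89 per unit

$5.89 per unit


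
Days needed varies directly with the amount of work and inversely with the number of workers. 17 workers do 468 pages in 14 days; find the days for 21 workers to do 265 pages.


Days ∝ work / workers, so d₂ = d₁ × (m₁/m₂) × (w₂/w₁)
Workers factor (inverse): 17/21 ≈ 0.8095
Work factor (direct): 265/468 ≈ 0.5662
d₂ = 14 × 17/21 × 265/468 = (14 × 17 × 265) / (21 × 468) = 63070/9828
≈ 6.42 days

6.42 days


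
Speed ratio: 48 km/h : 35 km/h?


Ratio = 48:35
GCD = 1
Simplified = 48:35
Time ratio (same distance) = 35:48
Speed ratio = 48:35

48:35


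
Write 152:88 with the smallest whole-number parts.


GCD(152, 88) = 8
152/8 : 88/8
= 19:11

19:11


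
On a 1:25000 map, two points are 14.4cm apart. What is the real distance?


Real distance = map distance × scale
= 14.4cm × 25000
= 360000 cm = 3600.0 m
= 3.600 km

3.600 km


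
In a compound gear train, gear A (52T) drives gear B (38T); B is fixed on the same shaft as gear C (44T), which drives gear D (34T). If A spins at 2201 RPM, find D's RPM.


Stage 1: RPM_B = RPM_A × t_A/t_B = 2201 × 52/38 = 114452/38 ≈ 3011.89
B and C share a shaft → RPM_C = RPM_B
Stage 2: RPM_D = RPM_C × t_C/t_D = RPM_A × (t_A×t_C)/(t_B×t_D)
Overall ratio = (52×44)/(38×34) = 2288/1292
RPM_D = 2201 × 2288/1292 = 5035888/1292
≈ 3897.75 RPM

3897.75 RPM


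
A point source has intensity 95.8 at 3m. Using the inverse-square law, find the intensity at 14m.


I₁d₁² = I₂d₂²
I₂ = I₁ × (d₁/d₂)²
= 95.8 × (3/14)²
= 95.8 × 9/196
= 862.2/196
≈ 4.3990

4.3990


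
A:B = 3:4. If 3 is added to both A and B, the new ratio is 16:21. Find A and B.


Let A = 3k, B = 4k.
(3k + 3) / (4k + 3) = 16/21
Cross-multiply: 21(3k + 3) = 16(4k + 3)
63k + 63 = 64k + 48
63k - 64k = 48 - 63
-1k = -15
k = -15/-1 = 15
A = 3×15 = 45, B = 4×15 = 60
= A = 45, B = 60

A = 45, B = 60


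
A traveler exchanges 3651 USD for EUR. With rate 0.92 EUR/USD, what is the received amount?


Amount × rate = 3651 × 0.92
= 3358.92 EUR

3358.92 EUR


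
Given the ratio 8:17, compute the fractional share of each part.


Total parts = 8 + 17 = 25
First part: 8/25 = 8/25
Second part: 17/25 = 17/25
= 8/25 and 17/25

8/25 and 17/25


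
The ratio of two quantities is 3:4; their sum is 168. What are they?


Let A = 3k, B = 4k.
3k + 4k = 168
7k = 168 → k = 168/7 = 24
A = 3×24 = 72, B = 4×24 = 96
= A = 72, B = 96

A = 72, B = 96


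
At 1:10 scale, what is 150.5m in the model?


Model size = real / scale
= 150.5 / 10
= 15.0500 m

15.0500 m


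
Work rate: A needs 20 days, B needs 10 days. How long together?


Rate of A = 1/20 per day
Rate of B = 1/10 per day
Combined rate = 1/20 + 1/10 = 30/200 = 0.1500 per day
Days = 1 / combined rate = 200/30
≈ 6.67 days

6.67 days


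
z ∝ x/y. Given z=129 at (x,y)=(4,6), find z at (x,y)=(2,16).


z = k·x/y
Solve for k using the known point: k = z·y/x = 129×6/4 = 774/4 = 193.5000
Now evaluate at x=2, y=16:
z = k × 2 / 16 = (774 × 2) / (4 × 16) = 1548/64
= 24.1875

24.1875


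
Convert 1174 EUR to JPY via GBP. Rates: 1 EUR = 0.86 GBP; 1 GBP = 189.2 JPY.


Step 1: 1174 EUR × 0.86 = 1009.64 GBP
Step 2: 1009.64 GBP × 189.2 = 191023.89 JPY
Implied rate EUR→JPY = 0.86 × 189.2 = 162.7120
= 191023.89 JPY

191023.89 JPY


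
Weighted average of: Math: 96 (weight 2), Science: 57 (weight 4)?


Numerator = 96×2 + 57×4
= 192 + 228
= 420
Total weight = 6
Weighted avg = 420/6
= 70.00

70.00


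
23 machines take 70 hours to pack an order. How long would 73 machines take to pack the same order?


Inverse proportion: x × y = constant
k = 23 × 70 = 1610
y₂ = k / 73 = 1610 / 73
= 22.05

22.05


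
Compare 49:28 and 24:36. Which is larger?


49/28 = 1.7500
24/36 = 0.6667
1.7500 > 0.6667, so 49:28 is greater
= 49:28

49:28


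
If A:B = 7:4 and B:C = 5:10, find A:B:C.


Match B: multiply A:B by 5 → 35:20
Multiply B:C by 4 → 20:40
Combined: 35:20:40
GCD = 5
= 7:4:8

7:4:8


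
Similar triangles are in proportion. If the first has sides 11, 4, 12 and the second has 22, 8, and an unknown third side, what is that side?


Scale factor = 22/11 = 2
Missing side = 12 × 2
= 24.0

24.0


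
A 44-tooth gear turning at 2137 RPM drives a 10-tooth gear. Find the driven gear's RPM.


Gear ratio = 44:10 = 22:5
RPM_B = RPM_A × (teeth_A / teeth_B)
= 2137 × (44/10)
= 9402.8 RPM

9402.8 RPM


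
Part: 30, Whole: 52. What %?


Percentage = (part / whole) × 100
= (30 / 52) × 100
≈ 57.69%

57.69%


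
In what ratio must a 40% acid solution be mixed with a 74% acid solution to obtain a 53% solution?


Let x parts of 40% mix with y parts of 74%.
40x + 74y = 53(x + y)
40x + 74y = 53x + 53y
x(40 - 53) = y(53 - 74)
x/y = (74 - 53)/(53 - 40) = 21/13
Simplify: 21:13
= 21:13

21:13


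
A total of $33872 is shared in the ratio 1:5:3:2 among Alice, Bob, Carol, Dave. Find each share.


Total parts = 1 + 5 + 3 + 2 = 11
Alice: 33872 × 1/11 = 3079.27
Bob: 33872 × 5/11 = 15396.36
Carol: 33872 × 3/11 = 9237.82
Dave: 33872 × 2/11 = 6158.55
= Alice: $3079.27, Bob: $15396.36, Carol: $9237.82, Dave: $6158.55

Alice: $3079.27, Bob: $15396.36, Carol: $9237.82, Dave: $6158.55


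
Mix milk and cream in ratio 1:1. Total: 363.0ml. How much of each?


Total parts = 1 + 1 = 2
milk: 363.0 × 1/2 = 181.5ml
cream: 363.0 × 1/2 = 181.5ml
= 181.5ml and 181.5ml

181.5ml and 181.5ml


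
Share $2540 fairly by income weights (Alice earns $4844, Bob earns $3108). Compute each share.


Total income = 4844 + 3108 = $7952
Alice: $2540 × 4844/7952 = $1547.25
Bob: $2540 × 3108/7952 = $992.75
= Alice: $1547.25, Bob: $992.75

Alice: $1547.25, Bob: $992.75


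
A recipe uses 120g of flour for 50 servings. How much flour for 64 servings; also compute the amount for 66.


Direct proportion: y/x = constant
k = 120/50 = 2.4000
y at x=64: k × 64 = 120 × 64 / 50 = 7680/50 = 153.60
y at x=66: k × 66 = 120 × 66 / 50 = 7920/50 = 158.40
= 153.60 and 158.40

153.60 and 158.40


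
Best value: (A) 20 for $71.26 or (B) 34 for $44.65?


Deal A: $71.26/20 = $3.5630/unit
Deal B: $44.65/34 = $1.3132/unit
B is cheaper per unit
= Deal B

Deal B


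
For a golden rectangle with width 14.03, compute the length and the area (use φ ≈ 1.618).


φ = (1 + √5) / 2 ≈ 1.618
Length = width × φ = 14.03 × 1.618 = 22.70054
≈ 22.70
Area = width × length = 14.03 × 22.70054 = 318.4885762 ≈ 318.49
= Length: 22.70, Area: 318.49

Length: 22.70, Area: 318.49


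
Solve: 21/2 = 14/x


Cross multiply: 21 × x = 2 × 14
21x = 28
x = 28 / 21
= 1.33

1.33


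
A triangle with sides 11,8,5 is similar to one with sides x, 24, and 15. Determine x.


Scale factor = 24/8 = 3
Missing side = 11 × 3
= 33.0

33.0


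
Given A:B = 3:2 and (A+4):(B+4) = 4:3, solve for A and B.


Let A = 3k, B = 2k.
(3k + 4) / (2k + 4) = 4/3
Cross-multiply: 3(3k + 4) = 4(2k + 4)
9k + 12 = 8k + 16
9k - 8k = 16 - 12
1k = 4
k = 4/1 = 4
A = 3×4 = 12, B = 2×4 = 8
= A = 12, B = 8

A = 12, B = 8


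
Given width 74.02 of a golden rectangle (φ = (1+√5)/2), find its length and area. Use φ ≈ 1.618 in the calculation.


φ = (1 + √5) / 2 ≈ 1.618
Length = width × φ = 74.02 × 1.618 = 119.76436
≈ 119.76
Area = width × length = 74.02 × 119.76436 = 8864.9579272 ≈ 8864.96
= Length: 119.76, Area: 8864.96

Length: 119.76, Area: 8864.96


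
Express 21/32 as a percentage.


Percentage = (part / whole) × 100
= (21 / 32) × 100
≈ 65.63%

65.63%


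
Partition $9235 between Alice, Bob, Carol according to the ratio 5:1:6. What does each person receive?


Total parts = 5 + 1 + 6 = 12
Alice: 9235 × 5/12 = 3847.92
Bob: 9235 × 1/12 = 769.58
Carol: 9235 × 6/12 = 4617.50
= Alice: $3847.92, Bob: $769.58, Carol: $4617.50

Alice: $3847.92, Bob: $769.58, Carol: $4617.50


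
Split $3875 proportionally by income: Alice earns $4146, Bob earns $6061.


Total income = 4146 + 6061 = $10207
Alice: $3875 × 4146/10207 = $1573.99
Bob: $3875 × 6061/10207 = $2301.01
= Alice: $1573.99, Bob: $2301.01

Alice: $1573.99, Bob: $2301.01


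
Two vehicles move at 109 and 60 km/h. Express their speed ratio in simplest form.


Ratio = 109:60
GCD = 1
Simplified = 109:60
Time ratio (same distance) = 60:109
Speed ratio = 109:60

109:60


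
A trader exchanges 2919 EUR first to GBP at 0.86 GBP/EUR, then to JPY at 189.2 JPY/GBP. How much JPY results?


Step 1: 2919 EUR × 0.86 = 2510.34 GBP
Step 2: 2510.34 GBP × 189.2 = 474956.33 JPY
Implied rate EUR→JPY = 0.86 × 189.2 = 162.7120
= 474956.33 JPY

474956.33 JPY


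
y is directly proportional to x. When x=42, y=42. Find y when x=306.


Direct proportion: y/x = constant
k = 42/42 = 1.0000
y₂ = k × 306 = 42 × 306 / 42 = 12852/42
= 306.00

306.00


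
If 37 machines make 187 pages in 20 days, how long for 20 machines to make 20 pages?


Days ∝ work / workers, so d₂ = d₁ × (m₁/m₂) × (w₂/w₁)
Workers factor (inverse): 37/20 = 1.8500
Work factor (direct): 20/187 ≈ 0.1070
d₂ = 20 × 37/20 × 20/187 = (20 × 37 × 20) / (20 × 187) = 14800/3740
≈ 3.96 days

3.96 days


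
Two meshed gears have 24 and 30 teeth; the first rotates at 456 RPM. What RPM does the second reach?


Gear ratio = 24:30 = 4:5
RPM_B = RPM_A × (teeth_A / teeth_B)
= 456 × (24/30)
= 364.8 RPM

364.8 RPM


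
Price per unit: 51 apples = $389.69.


Unit rate = total / quantity
= 389.69 / 51
= $7.64 per unit

$7.64 per unit


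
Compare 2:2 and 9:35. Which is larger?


2/2 = 1.0000
9/35 = 0.2571
1.0000 > 0.2571, so 2:2 is greater
= 2:2

2:2


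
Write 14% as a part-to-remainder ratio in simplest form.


14% means 14 parts out of 100; remainder = 86
Part : remainder = 14:86
GCD = 2
= 7:43

7:43


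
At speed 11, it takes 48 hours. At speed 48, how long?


Inverse proportion: x × y = constant
k = 11 × 48 = 528
y₂ = k / 48 = 528 / 48
= 11.00

11.00


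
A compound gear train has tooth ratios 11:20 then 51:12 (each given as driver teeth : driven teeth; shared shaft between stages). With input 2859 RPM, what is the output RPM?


Stage 1: RPM_B = RPM_A × t_A/t_B = 2859 × 11/20 = 31449/20 = 1572.45
B and C share a shaft → RPM_C = RPM_B
Stage 2: RPM_D = RPM_C × t_C/t_D = RPM_A × (t_A×t_C)/(t_B×t_D)
Overall ratio = (11×51)/(20×12) = 561/240
RPM_D = 2859 × 561/240 = 1603899/240
≈ 6682.91 RPM

6682.91 RPM


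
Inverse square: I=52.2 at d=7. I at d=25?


I₁d₁² = I₂d₂²
I₂ = I₁ × (d₁/d₂)²
= 52.2 × (7/25)²
= 52.2 × 49/625
= 2557.8/625
≈ 4.0925

4.0925


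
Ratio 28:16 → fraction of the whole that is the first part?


Total parts = 28 + 16 = 44
First part: 28/44 = 7/11
= 7/11

7/11


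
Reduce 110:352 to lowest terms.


GCD(110, 352) = 22
110/22 : 352/22
= 5:16

5:16


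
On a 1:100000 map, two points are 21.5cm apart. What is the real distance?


Real distance = map distance × scale
= 21.5cm × 100000
= 2150000 cm = 21500.0 m
= 21.500 km

21.500 km


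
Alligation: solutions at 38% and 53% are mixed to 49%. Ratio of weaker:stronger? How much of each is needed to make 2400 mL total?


Let x parts of 38% mix with y parts of 53%.
38x + 53y = 49(x + y)
38x + 53y = 49x + 49y
x(38 - 49) = y(49 - 53)
x/y = (53 - 49)/(49 - 38) = 4/11
Simplify: 4:11
Total parts = 15; one part = 2400/15 = 160.00 mL
38% solution: 4×160.00 = 640.00 mL
53% solution: 11×160.00 = 1760.00 mL
= ratio 4:11; 640.00 mL and 1760.00 mL

ratio 4:11; 640.00 mL and 1760.00 mL


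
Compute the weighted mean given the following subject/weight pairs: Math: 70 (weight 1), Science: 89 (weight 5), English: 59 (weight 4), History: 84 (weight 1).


Numerator = 70×1 + 89×5 + 59×4 + 84×1
= 70 + 445 + 236 + 84
= 835
Total weight = 11
Weighted avg = 835/11
= 75.91

75.91


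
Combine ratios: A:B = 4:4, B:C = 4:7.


Match B: multiply A:B by 4 → 16:16
Multiply B:C by 4 → 16:28
Combined: 16:16:28
GCD = 4
= 4:4:7

4:4:7


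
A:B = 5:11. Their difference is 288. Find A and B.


Let A = 5k, B = 11k.
11k - 5k = 288
6k = 288 → k = 288/6 = 48
A = 5×48 = 240, B = 11×48 = 528
= A = 240, B = 528

A = 240, B = 528


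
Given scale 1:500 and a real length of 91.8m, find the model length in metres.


Model size = real / scale
= 91.8 / 500
= 0.1836 m

0.1836 m


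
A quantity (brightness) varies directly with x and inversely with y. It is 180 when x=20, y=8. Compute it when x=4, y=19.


z = k·x/y
Solve for k using the known point: k = z·y/x = 180×8/20 = 1440/20 = 72.0000
Now evaluate at x=4, y=19:
z = k × 4 / 19 = (1440 × 4) / (20 × 19) = 5760/380
≈ 15.1579

15.1579


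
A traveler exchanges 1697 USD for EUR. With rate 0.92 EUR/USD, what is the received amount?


Amount × rate = 1697 × 0.92
= 1561.24 EUR

1561.24 EUR


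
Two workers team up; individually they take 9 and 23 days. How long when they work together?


Rate of A = 1/9 per day
Rate of B = 1/23 per day
Combined rate = 1/9 + 1/23 = 32/207 ≈ 0.1546 per day
Days = 1 / combined rate = 207/32
≈ 6.47 days

6.47 days


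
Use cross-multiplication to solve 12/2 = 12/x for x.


Cross multiply: 12 × x = 2 × 12
12x = 24
x = 24 / 12
= 2.00

2.00


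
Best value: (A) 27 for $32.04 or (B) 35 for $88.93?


Deal A: $32.04/27 = $1.1867/unit
Deal B: $88.93/35 = $2.5409/unit
A is cheaper per unit
= Deal A

Deal A


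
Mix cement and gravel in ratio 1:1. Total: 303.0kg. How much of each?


Total parts = 1 + 1 = 2
cement: 303.0 × 1/2 = 151.5kg
gravel: 303.0 × 1/2 = 151.5kg
= 151.5kg and 151.5kg

151.5kg and 151.5kg


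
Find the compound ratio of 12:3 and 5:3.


Compound ratio = (12×5) : (3×3)
= 60:9
GCD = 3
= 20:3

20:3


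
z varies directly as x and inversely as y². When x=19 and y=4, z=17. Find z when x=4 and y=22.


z = k·x/y²
Solve for k using the known point: k = z·y²/x = 17×16/19 = 272/19 ≈ 14.3158
Now evaluate at x=4, y=22:
z = k × 4 / 484 = (272 × 4) / (19 × 484) = 1088/9196
≈ 0.1183

0.1183


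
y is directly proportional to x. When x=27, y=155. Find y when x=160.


Direct proportion: y/x = constant
k = 155/27 ≈ 5.7407
y₂ = k × 160 = 155 × 160 / 27 = 24800/27
≈ 918.52

918.52


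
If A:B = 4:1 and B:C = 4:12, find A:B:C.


Match B: multiply A:B by 4 → 16:4
Multiply B:C by 1 → 4:12
Combined: 16:4:12
GCD = 4
= 4:1:3

4:1:3


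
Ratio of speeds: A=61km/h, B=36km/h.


Ratio = 61:36
GCD = 1
Simplified = 61:36
Time ratio (same distance) = 36:61
Speed ratio = 61:36

61:36


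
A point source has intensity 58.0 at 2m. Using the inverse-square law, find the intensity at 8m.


I₁d₁² = I₂d₂²
I₂ = I₁ × (d₁/d₂)²
= 58.0 × (2/8)²
= 58.0 × 4/64
= 232/64
= 3.6250

3.6250


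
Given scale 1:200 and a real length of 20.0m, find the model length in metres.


Model size = real / scale
= 20.0 / 200
= 0.1000 m

0.1000 m


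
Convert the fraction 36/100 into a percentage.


Percentage = (part / whole) × 100
= (36 / 100) × 100
= 36.00%

36.00%


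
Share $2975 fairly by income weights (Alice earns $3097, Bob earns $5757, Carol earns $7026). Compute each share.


Total income = 3097 + 5757 + 7026 = $15880
Alice: $2975 × 3097/15880 = $580.20
Bob: $2975 × 5757/15880 = $1078.53
Carol: $2975 × 7026/15880 = $1316.27
= Alice: $580.20, Bob: $1078.53, Carol: $1316.27

Alice: $580.20, Bob: $1078.53, Carol: $1316.27


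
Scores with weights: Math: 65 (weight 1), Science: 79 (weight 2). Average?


Numerator = 65×1 + 79×2
= 65 + 158
= 223
Total weight = 3
Weighted avg = 223/3
= 74.33

74.33


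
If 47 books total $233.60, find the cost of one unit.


Unit rate = total / quantity
= 233.60 / 47
= $4.97 per unit

$4.97 per unit


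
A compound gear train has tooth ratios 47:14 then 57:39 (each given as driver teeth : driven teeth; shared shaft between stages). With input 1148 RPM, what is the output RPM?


Stage 1: RPM_B = RPM_A × t_A/t_B = 1148 × 47/14 = 53956/14 = 3854.00
B and C share a shaft → RPM_C = RPM_B
Stage 2: RPM_D = RPM_C × t_C/t_D = RPM_A × (t_A×t_C)/(t_B×t_D)
Overall ratio = (47×57)/(14×39) = 2679/546
RPM_D = 1148 × 2679/546 = 3075492/546
≈ 5632.77 RPM

5632.77 RPM


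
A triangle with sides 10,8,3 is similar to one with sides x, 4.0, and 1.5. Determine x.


Scale factor = 4.0/8 = 0.5
Missing side = 10 × 0.5
= 5.0

5.0


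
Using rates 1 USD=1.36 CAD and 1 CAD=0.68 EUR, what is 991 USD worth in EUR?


Step 1: 991 USD × 1.36 = 1347.76 CAD
Step 2: 1347.76 CAD × 0.68 = 916.48 EUR
Implied rate USD→EUR = 1.36 × 0.68 = 0.9248
= 916.48 EUR

916.48 EUR


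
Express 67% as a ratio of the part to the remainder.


67% means 67 parts out of 100; remainder = 33
Part : remainder = 67:33
GCD = 1
= 67:33

67:33


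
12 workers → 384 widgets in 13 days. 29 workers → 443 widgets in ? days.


Days ∝ work / workers, so d₂ = d₁ × (m₁/m₂) × (w₂/w₁)
Workers factor (inverse): 12/29 ≈ 0.4138
Work factor (direct): 443/384 ≈ 1.1536
d₂ = 13 × 12/29 × 443/384 = (13 × 12 × 443) / (29 × 384) = 69108/11136
≈ 6.21 days

6.21 days


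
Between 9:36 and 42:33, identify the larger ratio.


9/36 = 0.2500
42/33 = 1.2727
0.2500 < 1.2727, so 9:36 is less
= 42:33

42:33


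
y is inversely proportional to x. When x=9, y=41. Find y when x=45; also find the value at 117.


Inverse proportion: x × y = constant
k = 9 × 41 = 369
At x=45: k/45 = 8.20
At x=117: k/117 = 3.15
= 8.20 and 3.15

8.20 and 3.15


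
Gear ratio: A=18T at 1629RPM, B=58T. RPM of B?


Gear ratio = 18:58 = 9:29
RPM_B = RPM_A × (teeth_A / teeth_B)
= 1629 × (18/58)
= 505.6 RPM

505.6 RPM


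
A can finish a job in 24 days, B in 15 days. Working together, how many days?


Rate of A = 1/24 per day
Rate of B = 1/15 per day
Combined rate = 1/24 + 1/15 = 39/360 ≈ 0.1083 per day
Days = 1 / combined rate = 360/39
≈ 9.23 days

9.23 days


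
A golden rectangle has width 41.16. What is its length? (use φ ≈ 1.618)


φ = (1 + √5) / 2 ≈ 1.618
Length = width × φ = 41.16 × 1.618 = 66.59688
≈ 66.60

66.60


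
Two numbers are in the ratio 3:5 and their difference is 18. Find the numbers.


Let A = 3k, B = 5k.
5k - 3k = 18
2k = 18 → k = 18/2 = 9
A = 3×9 = 27, B = 5×9 = 45
= A = 27, B = 45

A = 27, B = 45


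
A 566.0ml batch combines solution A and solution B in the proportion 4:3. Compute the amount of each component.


Total parts = 4 + 3 = 7
solution A: 566.0 × 4/7 = 323.4ml
solution B: 566.0 × 3/7 = 242.6ml
= 323.4ml and 242.6ml

323.4ml and 242.6ml


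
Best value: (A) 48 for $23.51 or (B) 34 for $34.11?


Deal A: $23.51/48 = $0.4898/unit
Deal B: $34.11/34 = $1.0032/unit
A is cheaper per unit
= Deal A

Deal A


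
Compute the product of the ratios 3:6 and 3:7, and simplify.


Compound ratio = (3×3) : (6×7)
= 9:42
GCD = 3
= 3:14

3:14


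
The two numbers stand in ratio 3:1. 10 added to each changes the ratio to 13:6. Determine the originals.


Let A = 3k, B = 1k.
(3k + 10) / (1k + 10) = 13/6
Cross-multiply: 6(3k + 10) = 13(1k + 10)
18k + 60 = 13k + 130
18k - 13k = 130 - 60
5k = 70
k = 70/5 = 14
A = 3×14 = 42, B = 1×14 = 14
= A = 42, B = 14

A = 42, B = 14


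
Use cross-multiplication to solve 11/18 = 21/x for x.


Cross multiply: 11 × x = 18 × 21
11x = 378
x = 378 / 11
= 34.36

34.36


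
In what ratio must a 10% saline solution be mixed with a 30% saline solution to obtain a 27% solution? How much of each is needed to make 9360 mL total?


Let x parts of 10% mix with y parts of 30%.
10x + 30y = 27(x + y)
10x + 30y = 27x + 27y
x(10 - 27) = y(27 - 30)
x/y = (30 - 27)/(27 - 10) = 3/17
Simplify: 3:17
Total parts = 20; one part = 9360/20 = 468.00 mL
10% solution: 3×468.00 = 1404.00 mL
30% solution: 17×468.00 = 7956.00 mL
= ratio 3:17; 1404.00 mL and 7956.00 mL

ratio 3:17; 1404.00 mL and 7956.00 mL


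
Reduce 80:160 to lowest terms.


GCD(80, 160) = 80
80/80 : 160/80
= 1:2

1:2


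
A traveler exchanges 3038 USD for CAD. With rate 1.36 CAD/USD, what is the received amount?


Amount × rate = 3038 × 1.36
= 4131.68 CAD

4131.68 CAD


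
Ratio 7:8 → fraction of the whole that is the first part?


Total parts = 7 + 8 = 15
First part: 7/15 = 7/15
= 7/15

7/15


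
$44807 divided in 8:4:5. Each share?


Total parts = 8 + 4 + 5 = 17
Part 1: 44807 × 8/17 = 21085.65
Part 2: 44807 × 4/17 = 10542.82
Part 3: 44807 × 5/17 = 13178.53
= Part 1: $21085.65, Part 2: $10542.82, Part 3: $13178.53

Part 1: $21085.65, Part 2: $10542.82, Part 3: $13178.53


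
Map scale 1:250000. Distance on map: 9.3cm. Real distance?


Real distance = map distance × scale
= 9.3cm × 250000
= 2325000 cm = 23250.0 m
= 23.250 km

23.250 km


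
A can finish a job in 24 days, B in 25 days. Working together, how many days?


Rate of A = 1/24 per day
Rate of B = 1/25 per day
Combined rate = 1/24 + 1/25 = 49/600 ≈ 0.0817 per day
Days = 1 / combined rate = 600/49
≈ 12.24 days

12.24 days


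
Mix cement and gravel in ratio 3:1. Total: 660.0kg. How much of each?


Total parts = 3 + 1 = 4
cement: 660.0 × 3/4 = 495.0kg
gravel: 660.0 × 1/4 = 165.0kg
= 495.0kg and 165.0kg

495.0kg and 165.0kg


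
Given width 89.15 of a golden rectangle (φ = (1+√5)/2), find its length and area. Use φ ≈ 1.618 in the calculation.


φ = (1 + √5) / 2 ≈ 1.618
Length = width × φ = 89.15 × 1.618 = 144.2447
≈ 144.24
Area = width × length = 89.15 × 144.2447 = 12859.415005 ≈ 12859.42
= Length: 144.24, Area: 12859.42

Length: 144.24, Area: 12859.42


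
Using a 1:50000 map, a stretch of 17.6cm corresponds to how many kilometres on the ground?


Real distance = map distance × scale
= 17.6cm × 50000
= 880000 cm = 8800.0 m
= 8.800 km

8.800 km


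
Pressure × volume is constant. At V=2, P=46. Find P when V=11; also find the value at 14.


Inverse proportion: x × y = constant
k = 2 × 46 = 92
At x=11: k/11 = 8.36
At x=14: k/14 = 6.57
= 8.36 and 6.57

8.36 and 6.57


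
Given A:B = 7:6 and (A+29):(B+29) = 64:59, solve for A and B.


Let A = 7k, B = 6k.
(7k + 29) / (6k + 29) = 64/59
Cross-multiply: 59(7k + 29) = 64(6k + 29)
413k + 1711 = 384k + 1856
413k - 384k = 1856 - 1711
29k = 145
k = 145/29 = 5
A = 7×5 = 35, B = 6×5 = 30
= A = 35, B = 30

A = 35, B = 30


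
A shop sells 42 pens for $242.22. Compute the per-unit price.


Unit rate = total / quantity
= 242.22 / 42
= $5.77 per unit

$5.77 per unit


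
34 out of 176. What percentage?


Percentage = (part / whole) × 100
= (34 / 176) × 100
≈ 19.32%

19.32%


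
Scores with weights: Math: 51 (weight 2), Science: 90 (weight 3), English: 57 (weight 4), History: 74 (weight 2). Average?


Numerator = 51×2 + 90×3 + 57×4 + 74×2
= 102 + 270 + 228 + 148
= 748
Total weight = 11
Weighted avg = 748/11
= 68.00

68.00
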